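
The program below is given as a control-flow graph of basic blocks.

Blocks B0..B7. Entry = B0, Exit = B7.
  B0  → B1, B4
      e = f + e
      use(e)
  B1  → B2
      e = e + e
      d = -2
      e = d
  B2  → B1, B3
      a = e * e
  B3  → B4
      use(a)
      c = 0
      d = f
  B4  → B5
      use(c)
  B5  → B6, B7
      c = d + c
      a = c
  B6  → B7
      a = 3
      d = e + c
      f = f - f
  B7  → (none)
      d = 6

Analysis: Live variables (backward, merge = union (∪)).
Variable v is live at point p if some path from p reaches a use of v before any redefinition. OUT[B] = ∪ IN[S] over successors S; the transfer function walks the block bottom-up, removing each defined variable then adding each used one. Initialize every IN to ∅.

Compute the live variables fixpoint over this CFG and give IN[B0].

Answer: {c, d, e, f}

Trace:
Fixpoint table:
  B0:  IN={c, d, e, f}  OUT={c, d, e, f}
  B1:  IN={e, f}  OUT={e, f}
  B2:  IN={e, f}  OUT={a, e, f}
  B3:  IN={a, e, f}  OUT={c, d, e, f}
  B4:  IN={c, d, e, f}  OUT={c, d, e, f}
  B5:  IN={c, d, e, f}  OUT={c, e, f}
  B6:  IN={c, e, f}  OUT={}
  B7:  IN={}  OUT={}

Merge at B0: OUT[B0] = IN[B1] ⊔ IN[B4] = {c, d, e, f}
Applying B0's transfer function to that OUT value gives IN[B0] (row B0 above).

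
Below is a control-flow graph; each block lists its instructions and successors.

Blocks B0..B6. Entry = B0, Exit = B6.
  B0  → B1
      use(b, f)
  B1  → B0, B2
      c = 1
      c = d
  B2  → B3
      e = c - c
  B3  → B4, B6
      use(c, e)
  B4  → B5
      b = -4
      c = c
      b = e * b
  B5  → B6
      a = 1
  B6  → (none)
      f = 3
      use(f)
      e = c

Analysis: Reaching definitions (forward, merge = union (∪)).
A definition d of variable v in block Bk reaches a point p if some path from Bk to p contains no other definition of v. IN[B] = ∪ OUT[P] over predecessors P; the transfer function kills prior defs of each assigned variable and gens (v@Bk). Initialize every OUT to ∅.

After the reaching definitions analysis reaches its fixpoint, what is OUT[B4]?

Fixpoint table:
  B0:   IN={c@B1}   OUT={c@B1}
  B1:   IN={c@B1}   OUT={c@B1}
  B2:   IN={c@B1}   OUT={c@B1, e@B2}
  B3:   IN={c@B1, e@B2}   OUT={c@B1, e@B2}
  B4:   IN={c@B1, e@B2}   OUT={b@B4, c@B4, e@B2}
  B5:   IN={b@B4, c@B4, e@B2}   OUT={a@B5, b@B4, c@B4, e@B2}
  B6:   IN={a@B5, b@B4, c@B1, c@B4, e@B2}   OUT={a@B5, b@B4, c@B1, c@B4, e@B6, f@B6}

Merge at B4: IN[B4] = OUT[B3] = {c@B1, e@B2}
Applying B4's transfer function to that IN value gives OUT[B4] (row B4 above).

Answer: {b@B4, c@B4, e@B2}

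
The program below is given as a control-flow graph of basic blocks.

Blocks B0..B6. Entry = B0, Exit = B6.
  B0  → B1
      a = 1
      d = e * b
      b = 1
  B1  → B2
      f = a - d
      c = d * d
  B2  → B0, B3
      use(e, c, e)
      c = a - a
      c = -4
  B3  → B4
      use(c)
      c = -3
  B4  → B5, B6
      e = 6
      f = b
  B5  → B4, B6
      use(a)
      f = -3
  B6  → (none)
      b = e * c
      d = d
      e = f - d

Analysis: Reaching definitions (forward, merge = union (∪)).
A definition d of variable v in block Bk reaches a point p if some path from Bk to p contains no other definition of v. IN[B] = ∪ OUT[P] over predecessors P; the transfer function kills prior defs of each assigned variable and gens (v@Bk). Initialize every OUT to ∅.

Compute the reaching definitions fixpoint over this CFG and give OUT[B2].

Answer: {a@B0, b@B0, c@B2, d@B0, f@B1}

Working:
Fixpoint table:
  B0:   IN={a@B0, b@B0, c@B2, d@B0, f@B1}   OUT={a@B0, b@B0, c@B2, d@B0, f@B1}
  B1:   IN={a@B0, b@B0, c@B2, d@B0, f@B1}   OUT={a@B0, b@B0, c@B1, d@B0, f@B1}
  B2:   IN={a@B0, b@B0, c@B1, d@B0, f@B1}   OUT={a@B0, b@B0, c@B2, d@B0, f@B1}
  B3:   IN={a@B0, b@B0, c@B2, d@B0, f@B1}   OUT={a@B0, b@B0, c@B3, d@B0, f@B1}
  B4:   IN={a@B0, b@B0, c@B3, d@B0, e@B4, f@B1, f@B5}   OUT={a@B0, b@B0, c@B3, d@B0, e@B4, f@B4}
  B5:   IN={a@B0, b@B0, c@B3, d@B0, e@B4, f@B4}   OUT={a@B0, b@B0, c@B3, d@B0, e@B4, f@B5}
  B6:   IN={a@B0, b@B0, c@B3, d@B0, e@B4, f@B4, f@B5}   OUT={a@B0, b@B6, c@B3, d@B6, e@B6, f@B4, f@B5}

Merge at B2: IN[B2] = OUT[B1] = {a@B0, b@B0, c@B1, d@B0, f@B1}
Applying B2's transfer function to that IN value gives OUT[B2] (row B2 above).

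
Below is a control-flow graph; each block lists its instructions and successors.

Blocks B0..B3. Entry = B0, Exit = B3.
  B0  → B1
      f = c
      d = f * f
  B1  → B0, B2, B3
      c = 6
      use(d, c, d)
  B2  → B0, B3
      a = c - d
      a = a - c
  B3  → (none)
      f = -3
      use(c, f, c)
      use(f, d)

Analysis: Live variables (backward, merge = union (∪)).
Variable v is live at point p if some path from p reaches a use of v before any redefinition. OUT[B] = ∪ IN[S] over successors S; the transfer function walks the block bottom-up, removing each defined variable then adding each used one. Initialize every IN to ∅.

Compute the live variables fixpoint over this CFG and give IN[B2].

Answer: {c, d}

Working:
Fixpoint table:
  B0: | IN={c} | OUT={d}
  B1: | IN={d} | OUT={c, d}
  B2: | IN={c, d} | OUT={c, d}
  B3: | IN={c, d} | OUT={}

Merge at B2: OUT[B2] = IN[B0] ⊔ IN[B3] = {c, d}
Applying B2's transfer function to that OUT value gives IN[B2] (row B2 above).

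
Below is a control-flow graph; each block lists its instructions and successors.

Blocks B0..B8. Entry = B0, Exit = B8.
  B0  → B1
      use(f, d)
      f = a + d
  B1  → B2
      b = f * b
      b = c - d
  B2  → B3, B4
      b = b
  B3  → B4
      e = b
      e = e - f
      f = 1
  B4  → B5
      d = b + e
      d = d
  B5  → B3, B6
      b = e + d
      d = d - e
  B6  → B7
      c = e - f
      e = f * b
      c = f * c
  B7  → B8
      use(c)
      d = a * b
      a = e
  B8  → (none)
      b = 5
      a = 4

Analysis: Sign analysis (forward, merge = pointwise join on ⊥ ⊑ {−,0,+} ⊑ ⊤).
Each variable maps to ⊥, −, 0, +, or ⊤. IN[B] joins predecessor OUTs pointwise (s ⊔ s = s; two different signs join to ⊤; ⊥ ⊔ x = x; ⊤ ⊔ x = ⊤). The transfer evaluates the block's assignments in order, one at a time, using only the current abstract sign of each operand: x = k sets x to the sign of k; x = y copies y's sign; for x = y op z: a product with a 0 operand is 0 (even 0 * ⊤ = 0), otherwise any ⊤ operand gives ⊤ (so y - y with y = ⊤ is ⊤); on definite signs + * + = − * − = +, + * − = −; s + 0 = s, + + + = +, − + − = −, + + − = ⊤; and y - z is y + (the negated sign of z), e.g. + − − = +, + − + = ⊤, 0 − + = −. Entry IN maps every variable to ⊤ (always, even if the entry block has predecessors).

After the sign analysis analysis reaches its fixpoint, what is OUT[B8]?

Per-block solution:
  B0: | IN=(all ⊤) | OUT=(all ⊤)
  B1: | IN=(all ⊤) | OUT=(all ⊤)
  B2: | IN=(all ⊤) | OUT=(all ⊤)
  B3: | IN=(all ⊤) | OUT={f:+; rest ⊤}
  B4: | IN=(all ⊤) | OUT=(all ⊤)
  B5: | IN=(all ⊤) | OUT=(all ⊤)
  B6: | IN=(all ⊤) | OUT=(all ⊤)
  B7: | IN=(all ⊤) | OUT=(all ⊤)
  B8: | IN=(all ⊤) | OUT={a:+, b:+; rest ⊤}

Merge at B8: IN[B8] = OUT[B7] = {a: ⊤, b: ⊤, c: ⊤, d: ⊤, e: ⊤, f: ⊤}
Applying B8's transfer function to that IN value gives OUT[B8] (row B8 above).

Answer: {a: +, b: +, c: ⊤, d: ⊤, e: ⊤, f: ⊤}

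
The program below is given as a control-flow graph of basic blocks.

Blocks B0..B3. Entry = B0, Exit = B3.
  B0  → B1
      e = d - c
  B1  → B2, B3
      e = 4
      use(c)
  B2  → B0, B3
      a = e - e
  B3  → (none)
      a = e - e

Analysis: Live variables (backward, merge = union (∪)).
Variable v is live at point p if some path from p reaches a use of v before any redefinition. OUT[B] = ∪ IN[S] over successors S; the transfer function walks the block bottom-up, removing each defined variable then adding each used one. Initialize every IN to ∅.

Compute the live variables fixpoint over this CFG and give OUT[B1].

Answer: {c, d, e}

Derivation:
Fixpoint table:
  B0:   IN={c, d}   OUT={c, d}
  B1:   IN={c, d}   OUT={c, d, e}
  B2:   IN={c, d, e}   OUT={c, d, e}
  B3:   IN={e}   OUT={}

Merge at B1: OUT[B1] = IN[B2] ⊔ IN[B3] = {c, d, e}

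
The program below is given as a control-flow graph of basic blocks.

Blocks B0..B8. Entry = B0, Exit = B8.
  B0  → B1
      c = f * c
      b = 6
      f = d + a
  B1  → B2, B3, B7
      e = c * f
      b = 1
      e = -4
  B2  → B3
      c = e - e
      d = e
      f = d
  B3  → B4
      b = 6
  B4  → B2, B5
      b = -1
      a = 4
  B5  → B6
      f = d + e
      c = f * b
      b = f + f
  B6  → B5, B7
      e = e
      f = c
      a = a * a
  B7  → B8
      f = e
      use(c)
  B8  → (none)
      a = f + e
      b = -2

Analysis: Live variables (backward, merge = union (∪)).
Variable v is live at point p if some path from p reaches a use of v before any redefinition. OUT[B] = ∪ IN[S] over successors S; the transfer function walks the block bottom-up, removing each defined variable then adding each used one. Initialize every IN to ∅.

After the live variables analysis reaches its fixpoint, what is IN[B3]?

Answer: {d, e}

Trace:
Fixpoint table:
  B0:   IN={a, c, d, f}   OUT={c, d, f}
  B1:   IN={c, d, f}   OUT={c, d, e}
  B2:   IN={e}   OUT={d, e}
  B3:   IN={d, e}   OUT={d, e}
  B4:   IN={d, e}   OUT={a, b, d, e}
  B5:   IN={a, b, d, e}   OUT={a, b, c, d, e}
  B6:   IN={a, b, c, d, e}   OUT={a, b, c, d, e}
  B7:   IN={c, e}   OUT={e, f}
  B8:   IN={e, f}   OUT={}

Merge at B3: OUT[B3] = IN[B4] = {d, e}
Applying B3's transfer function to that OUT value gives IN[B3] (row B3 above).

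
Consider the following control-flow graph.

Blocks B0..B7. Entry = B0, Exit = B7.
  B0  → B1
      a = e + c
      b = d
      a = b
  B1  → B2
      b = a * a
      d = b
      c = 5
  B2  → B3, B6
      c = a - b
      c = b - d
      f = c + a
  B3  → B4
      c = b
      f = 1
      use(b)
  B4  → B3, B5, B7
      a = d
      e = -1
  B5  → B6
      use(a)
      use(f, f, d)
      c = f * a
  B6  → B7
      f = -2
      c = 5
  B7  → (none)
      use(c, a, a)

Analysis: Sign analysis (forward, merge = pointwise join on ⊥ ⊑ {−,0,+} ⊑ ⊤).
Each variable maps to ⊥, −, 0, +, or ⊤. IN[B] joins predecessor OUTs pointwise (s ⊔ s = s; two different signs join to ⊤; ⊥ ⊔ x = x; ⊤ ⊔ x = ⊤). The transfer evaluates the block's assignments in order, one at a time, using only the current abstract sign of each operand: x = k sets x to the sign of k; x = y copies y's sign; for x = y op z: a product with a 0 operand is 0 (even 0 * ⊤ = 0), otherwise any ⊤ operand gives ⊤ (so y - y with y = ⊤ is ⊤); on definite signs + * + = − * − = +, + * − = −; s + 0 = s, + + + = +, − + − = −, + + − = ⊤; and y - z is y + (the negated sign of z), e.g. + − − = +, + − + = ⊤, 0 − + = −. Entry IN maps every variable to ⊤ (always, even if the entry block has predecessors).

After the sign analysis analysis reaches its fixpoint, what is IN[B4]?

Answer: {a: ⊤, b: ⊤, c: ⊤, d: ⊤, e: ⊤, f: +}

Trace:
Fixpoint table:
  B0:  IN=(all ⊤)  OUT=(all ⊤)
  B1:  IN=(all ⊤)  OUT={c:+; rest ⊤}
  B2:  IN={c:+; rest ⊤}  OUT=(all ⊤)
  B3:  IN=(all ⊤)  OUT={f:+; rest ⊤}
  B4:  IN={f:+; rest ⊤}  OUT={e:-, f:+; rest ⊤}
  B5:  IN={e:-, f:+; rest ⊤}  OUT={e:-, f:+; rest ⊤}
  B6:  IN=(all ⊤)  OUT={c:+, f:-; rest ⊤}
  B7:  IN=(all ⊤)  OUT=(all ⊤)

Merge at B4: IN[B4] = OUT[B3] = {a: ⊤, b: ⊤, c: ⊤, d: ⊤, e: ⊤, f: +}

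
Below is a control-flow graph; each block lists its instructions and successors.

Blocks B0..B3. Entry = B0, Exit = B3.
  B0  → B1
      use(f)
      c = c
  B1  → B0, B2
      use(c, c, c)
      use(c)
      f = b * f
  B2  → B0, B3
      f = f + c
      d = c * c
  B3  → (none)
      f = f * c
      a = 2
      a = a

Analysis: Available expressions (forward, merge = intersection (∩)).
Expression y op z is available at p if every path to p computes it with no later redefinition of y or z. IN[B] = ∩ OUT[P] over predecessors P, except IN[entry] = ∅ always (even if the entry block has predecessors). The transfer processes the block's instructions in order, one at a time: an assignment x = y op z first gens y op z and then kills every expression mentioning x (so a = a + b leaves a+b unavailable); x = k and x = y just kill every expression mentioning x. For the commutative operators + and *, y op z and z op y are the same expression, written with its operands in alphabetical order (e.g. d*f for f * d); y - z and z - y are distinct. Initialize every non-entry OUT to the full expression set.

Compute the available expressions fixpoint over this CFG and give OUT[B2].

Answer: {c*c}

Trace:
Per-block solution:
  B0: | IN={} | OUT={}
  B1: | IN={} | OUT={}
  B2: | IN={} | OUT={c*c}
  B3: | IN={c*c} | OUT={c*c}

Merge at B2: IN[B2] = OUT[B1] = {}
Applying B2's transfer function to that IN value gives OUT[B2] (row B2 above).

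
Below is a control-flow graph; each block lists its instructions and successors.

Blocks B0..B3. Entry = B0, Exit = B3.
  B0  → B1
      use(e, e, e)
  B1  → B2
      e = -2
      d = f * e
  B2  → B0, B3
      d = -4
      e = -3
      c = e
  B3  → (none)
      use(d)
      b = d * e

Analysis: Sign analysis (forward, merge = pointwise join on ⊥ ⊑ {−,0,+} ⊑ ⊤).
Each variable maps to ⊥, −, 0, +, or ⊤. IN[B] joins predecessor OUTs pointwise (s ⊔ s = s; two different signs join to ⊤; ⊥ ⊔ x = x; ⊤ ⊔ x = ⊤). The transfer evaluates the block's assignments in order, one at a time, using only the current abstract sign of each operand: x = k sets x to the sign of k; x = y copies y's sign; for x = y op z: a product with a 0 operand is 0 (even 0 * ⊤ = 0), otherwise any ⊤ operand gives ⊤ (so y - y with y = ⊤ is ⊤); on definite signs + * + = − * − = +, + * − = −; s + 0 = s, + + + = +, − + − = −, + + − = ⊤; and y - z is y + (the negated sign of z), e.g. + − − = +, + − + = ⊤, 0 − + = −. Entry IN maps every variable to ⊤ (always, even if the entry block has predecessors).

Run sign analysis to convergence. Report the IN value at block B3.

Per-block solution:
  B0: | IN=(all ⊤) | OUT=(all ⊤)
  B1: | IN=(all ⊤) | OUT={e:-; rest ⊤}
  B2: | IN={e:-; rest ⊤} | OUT={c:-, d:-, e:-; rest ⊤}
  B3: | IN={c:-, d:-, e:-; rest ⊤} | OUT={b:+, c:-, d:-, e:-; rest ⊤}

Merge at B3: IN[B3] = OUT[B2] = {a: ⊤, b: ⊤, c: -, d: -, e: -, f: ⊤}

Answer: {a: ⊤, b: ⊤, c: -, d: -, e: -, f: ⊤}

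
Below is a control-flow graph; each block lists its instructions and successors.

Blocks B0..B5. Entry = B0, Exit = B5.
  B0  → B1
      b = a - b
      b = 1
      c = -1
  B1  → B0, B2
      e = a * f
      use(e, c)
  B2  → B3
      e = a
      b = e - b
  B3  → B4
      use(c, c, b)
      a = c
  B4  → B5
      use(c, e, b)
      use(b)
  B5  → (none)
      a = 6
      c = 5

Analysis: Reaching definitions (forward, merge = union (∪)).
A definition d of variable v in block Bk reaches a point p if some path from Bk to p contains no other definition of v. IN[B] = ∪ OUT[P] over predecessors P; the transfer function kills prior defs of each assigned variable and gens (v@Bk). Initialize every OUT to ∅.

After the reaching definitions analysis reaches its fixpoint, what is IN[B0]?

Per-block solution:
  B0:   IN={b@B0, c@B0, e@B1}   OUT={b@B0, c@B0, e@B1}
  B1:   IN={b@B0, c@B0, e@B1}   OUT={b@B0, c@B0, e@B1}
  B2:   IN={b@B0, c@B0, e@B1}   OUT={b@B2, c@B0, e@B2}
  B3:   IN={b@B2, c@B0, e@B2}   OUT={a@B3, b@B2, c@B0, e@B2}
  B4:   IN={a@B3, b@B2, c@B0, e@B2}   OUT={a@B3, b@B2, c@B0, e@B2}
  B5:   IN={a@B3, b@B2, c@B0, e@B2}   OUT={a@B5, b@B2, c@B5, e@B2}

Merge at B0 (entry node, so the boundary value {} is joined with the incoming edge(s)): IN[B0] = {} ⊔ OUT[B1] = {b@B0, c@B0, e@B1}

Answer: {b@B0, c@B0, e@B1}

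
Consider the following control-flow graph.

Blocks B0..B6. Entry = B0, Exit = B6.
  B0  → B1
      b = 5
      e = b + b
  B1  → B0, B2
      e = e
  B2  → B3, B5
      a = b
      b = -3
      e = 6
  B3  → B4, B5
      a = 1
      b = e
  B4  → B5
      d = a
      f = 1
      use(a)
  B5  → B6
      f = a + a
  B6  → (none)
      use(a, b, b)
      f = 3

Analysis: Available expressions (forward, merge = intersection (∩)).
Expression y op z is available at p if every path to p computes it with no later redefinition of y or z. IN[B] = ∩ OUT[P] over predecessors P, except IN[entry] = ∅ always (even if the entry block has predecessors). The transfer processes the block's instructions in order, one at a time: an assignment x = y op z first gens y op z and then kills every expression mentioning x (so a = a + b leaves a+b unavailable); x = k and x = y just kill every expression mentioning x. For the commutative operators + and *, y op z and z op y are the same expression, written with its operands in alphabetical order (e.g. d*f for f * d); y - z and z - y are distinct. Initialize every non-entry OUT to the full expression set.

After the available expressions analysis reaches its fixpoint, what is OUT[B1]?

Per-block solution:
  B0:  IN={}  OUT={b+b}
  B1:  IN={b+b}  OUT={b+b}
  B2:  IN={b+b}  OUT={}
  B3:  IN={}  OUT={}
  B4:  IN={}  OUT={}
  B5:  IN={}  OUT={a+a}
  B6:  IN={a+a}  OUT={a+a}

Merge at B1: IN[B1] = OUT[B0] = {b+b}
Applying B1's transfer function to that IN value gives OUT[B1] (row B1 above).

Answer: {b+b}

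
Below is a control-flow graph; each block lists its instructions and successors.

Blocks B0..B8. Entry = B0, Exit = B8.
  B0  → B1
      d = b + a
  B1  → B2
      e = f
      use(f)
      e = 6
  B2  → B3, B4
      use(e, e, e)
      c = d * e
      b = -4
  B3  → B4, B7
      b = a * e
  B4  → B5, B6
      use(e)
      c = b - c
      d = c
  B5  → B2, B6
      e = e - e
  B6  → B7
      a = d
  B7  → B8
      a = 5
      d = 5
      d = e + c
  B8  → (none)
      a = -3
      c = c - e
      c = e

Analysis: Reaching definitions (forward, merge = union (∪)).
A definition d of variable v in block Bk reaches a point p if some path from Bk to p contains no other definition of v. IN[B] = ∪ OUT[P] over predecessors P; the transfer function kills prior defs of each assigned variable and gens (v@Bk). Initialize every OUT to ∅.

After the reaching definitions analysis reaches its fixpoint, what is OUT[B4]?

Converged values:
  B0: | IN={} | OUT={d@B0}
  B1: | IN={d@B0} | OUT={d@B0, e@B1}
  B2: | IN={b@B2, b@B3, c@B4, d@B0, d@B4, e@B1, e@B5} | OUT={b@B2, c@B2, d@B0, d@B4, e@B1, e@B5}
  B3: | IN={b@B2, c@B2, d@B0, d@B4, e@B1, e@B5} | OUT={b@B3, c@B2, d@B0, d@B4, e@B1, e@B5}
  B4: | IN={b@B2, b@B3, c@B2, d@B0, d@B4, e@B1, e@B5} | OUT={b@B2, b@B3, c@B4, d@B4, e@B1, e@B5}
  B5: | IN={b@B2, b@B3, c@B4, d@B4, e@B1, e@B5} | OUT={b@B2, b@B3, c@B4, d@B4, e@B5}
  B6: | IN={b@B2, b@B3, c@B4, d@B4, e@B1, e@B5} | OUT={a@B6, b@B2, b@B3, c@B4, d@B4, e@B1, e@B5}
  B7: | IN={a@B6, b@B2, b@B3, c@B2, c@B4, d@B0, d@B4, e@B1, e@B5} | OUT={a@B7, b@B2, b@B3, c@B2, c@B4, d@B7, e@B1, e@B5}
  B8: | IN={a@B7, b@B2, b@B3, c@B2, c@B4, d@B7, e@B1, e@B5} | OUT={a@B8, b@B2, b@B3, c@B8, d@B7, e@B1, e@B5}

Merge at B4: IN[B4] = OUT[B2] ⊔ OUT[B3] = {b@B2, b@B3, c@B2, d@B0, d@B4, e@B1, e@B5}
Applying B4's transfer function to that IN value gives OUT[B4] (row B4 above).

Answer: {b@B2, b@B3, c@B4, d@B4, e@B1, e@B5}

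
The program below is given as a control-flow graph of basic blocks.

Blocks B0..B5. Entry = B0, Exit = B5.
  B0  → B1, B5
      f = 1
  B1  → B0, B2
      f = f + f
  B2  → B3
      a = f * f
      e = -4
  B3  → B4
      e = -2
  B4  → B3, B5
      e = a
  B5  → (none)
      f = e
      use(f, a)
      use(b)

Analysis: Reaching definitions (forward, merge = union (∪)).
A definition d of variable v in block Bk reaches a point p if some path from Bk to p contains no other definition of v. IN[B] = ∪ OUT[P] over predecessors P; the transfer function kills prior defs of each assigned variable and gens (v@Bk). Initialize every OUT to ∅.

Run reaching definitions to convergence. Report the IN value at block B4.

Fixpoint table:
  B0:   IN={f@B1}   OUT={f@B0}
  B1:   IN={f@B0}   OUT={f@B1}
  B2:   IN={f@B1}   OUT={a@B2, e@B2, f@B1}
  B3:   IN={a@B2, e@B2, e@B4, f@B1}   OUT={a@B2, e@B3, f@B1}
  B4:   IN={a@B2, e@B3, f@B1}   OUT={a@B2, e@B4, f@B1}
  B5:   IN={a@B2, e@B4, f@B0, f@B1}   OUT={a@B2, e@B4, f@B5}

Merge at B4: IN[B4] = OUT[B3] = {a@B2, e@B3, f@B1}

Answer: {a@B2, e@B3, f@B1}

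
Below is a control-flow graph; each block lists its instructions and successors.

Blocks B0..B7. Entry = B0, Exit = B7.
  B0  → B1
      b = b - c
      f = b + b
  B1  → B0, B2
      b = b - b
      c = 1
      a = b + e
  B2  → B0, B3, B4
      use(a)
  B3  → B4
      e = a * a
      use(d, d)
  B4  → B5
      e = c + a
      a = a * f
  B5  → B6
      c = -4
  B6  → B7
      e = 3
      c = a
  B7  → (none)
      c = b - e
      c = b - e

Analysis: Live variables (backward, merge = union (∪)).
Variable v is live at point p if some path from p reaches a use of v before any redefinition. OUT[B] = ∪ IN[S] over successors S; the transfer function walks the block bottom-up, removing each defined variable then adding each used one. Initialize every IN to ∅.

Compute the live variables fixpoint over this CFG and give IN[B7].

Converged values:
  B0: | IN={b, c, d, e} | OUT={b, d, e, f}
  B1: | IN={b, d, e, f} | OUT={a, b, c, d, e, f}
  B2: | IN={a, b, c, d, e, f} | OUT={a, b, c, d, e, f}
  B3: | IN={a, b, c, d, f} | OUT={a, b, c, f}
  B4: | IN={a, b, c, f} | OUT={a, b}
  B5: | IN={a, b} | OUT={a, b}
  B6: | IN={a, b} | OUT={b, e}
  B7: | IN={b, e} | OUT={}

B7 is the boundary node: OUT[B7] = {}
Applying B7's transfer function to that OUT value gives IN[B7] (row B7 above).

Answer: {b, e}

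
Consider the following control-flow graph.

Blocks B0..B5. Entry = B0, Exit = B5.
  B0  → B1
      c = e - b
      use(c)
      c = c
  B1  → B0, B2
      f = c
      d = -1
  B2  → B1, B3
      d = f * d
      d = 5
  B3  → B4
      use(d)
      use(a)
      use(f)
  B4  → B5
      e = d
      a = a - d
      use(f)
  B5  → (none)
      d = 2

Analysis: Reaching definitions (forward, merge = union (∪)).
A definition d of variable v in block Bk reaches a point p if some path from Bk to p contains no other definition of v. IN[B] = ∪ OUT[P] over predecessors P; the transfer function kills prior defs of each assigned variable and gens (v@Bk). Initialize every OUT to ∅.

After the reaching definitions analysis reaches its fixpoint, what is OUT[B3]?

Fixpoint table:
  B0: | IN={c@B0, d@B1, f@B1} | OUT={c@B0, d@B1, f@B1}
  B1: | IN={c@B0, d@B1, d@B2, f@B1} | OUT={c@B0, d@B1, f@B1}
  B2: | IN={c@B0, d@B1, f@B1} | OUT={c@B0, d@B2, f@B1}
  B3: | IN={c@B0, d@B2, f@B1} | OUT={c@B0, d@B2, f@B1}
  B4: | IN={c@B0, d@B2, f@B1} | OUT={a@B4, c@B0, d@B2, e@B4, f@B1}
  B5: | IN={a@B4, c@B0, d@B2, e@B4, f@B1} | OUT={a@B4, c@B0, d@B5, e@B4, f@B1}

Merge at B3: IN[B3] = OUT[B2] = {c@B0, d@B2, f@B1}
Applying B3's transfer function to that IN value gives OUT[B3] (row B3 above).

Answer: {c@B0, d@B2, f@B1}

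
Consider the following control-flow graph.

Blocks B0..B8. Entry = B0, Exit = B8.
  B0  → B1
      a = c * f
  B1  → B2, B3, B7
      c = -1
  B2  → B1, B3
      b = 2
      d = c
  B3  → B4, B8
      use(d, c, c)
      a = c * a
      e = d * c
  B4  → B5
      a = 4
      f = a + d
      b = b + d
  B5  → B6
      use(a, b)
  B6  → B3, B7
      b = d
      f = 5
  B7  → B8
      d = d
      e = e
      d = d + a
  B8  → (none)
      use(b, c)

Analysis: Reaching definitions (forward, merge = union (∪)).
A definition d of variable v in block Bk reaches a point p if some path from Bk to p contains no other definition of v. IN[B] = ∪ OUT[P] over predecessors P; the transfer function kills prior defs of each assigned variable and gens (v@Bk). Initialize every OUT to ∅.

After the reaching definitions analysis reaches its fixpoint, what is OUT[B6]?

Answer: {a@B4, b@B6, c@B1, d@B2, e@B3, f@B6}

Derivation:
Converged values:
  B0:  IN={}  OUT={a@B0}
  B1:  IN={a@B0, b@B2, c@B1, d@B2}  OUT={a@B0, b@B2, c@B1, d@B2}
  B2:  IN={a@B0, b@B2, c@B1, d@B2}  OUT={a@B0, b@B2, c@B1, d@B2}
  B3:  IN={a@B0, a@B4, b@B2, b@B6, c@B1, d@B2, e@B3, f@B6}  OUT={a@B3, b@B2, b@B6, c@B1, d@B2, e@B3, f@B6}
  B4:  IN={a@B3, b@B2, b@B6, c@B1, d@B2, e@B3, f@B6}  OUT={a@B4, b@B4, c@B1, d@B2, e@B3, f@B4}
  B5:  IN={a@B4, b@B4, c@B1, d@B2, e@B3, f@B4}  OUT={a@B4, b@B4, c@B1, d@B2, e@B3, f@B4}
  B6:  IN={a@B4, b@B4, c@B1, d@B2, e@B3, f@B4}  OUT={a@B4, b@B6, c@B1, d@B2, e@B3, f@B6}
  B7:  IN={a@B0, a@B4, b@B2, b@B6, c@B1, d@B2, e@B3, f@B6}  OUT={a@B0, a@B4, b@B2, b@B6, c@B1, d@B7, e@B7, f@B6}
  B8:  IN={a@B0, a@B3, a@B4, b@B2, b@B6, c@B1, d@B2, d@B7, e@B3, e@B7, f@B6}  OUT={a@B0, a@B3, a@B4, b@B2, b@B6, c@B1, d@B2, d@B7, e@B3, e@B7, f@B6}

Merge at B6: IN[B6] = OUT[B5] = {a@B4, b@B4, c@B1, d@B2, e@B3, f@B4}
Applying B6's transfer function to that IN value gives OUT[B6] (row B6 above).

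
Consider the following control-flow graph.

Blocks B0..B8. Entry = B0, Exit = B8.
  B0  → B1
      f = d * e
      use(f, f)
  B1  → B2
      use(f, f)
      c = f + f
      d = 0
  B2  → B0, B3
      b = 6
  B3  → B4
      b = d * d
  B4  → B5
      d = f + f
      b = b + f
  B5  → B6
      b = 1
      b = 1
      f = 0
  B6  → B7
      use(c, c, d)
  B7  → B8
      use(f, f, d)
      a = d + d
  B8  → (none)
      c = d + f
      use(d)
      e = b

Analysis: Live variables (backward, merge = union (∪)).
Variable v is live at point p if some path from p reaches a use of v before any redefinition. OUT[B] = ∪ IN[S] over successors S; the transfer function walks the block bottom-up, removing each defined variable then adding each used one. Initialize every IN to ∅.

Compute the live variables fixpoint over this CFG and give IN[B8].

Answer: {b, d, f}

Trace:
Per-block solution:
  B0: | IN={d, e} | OUT={e, f}
  B1: | IN={e, f} | OUT={c, d, e, f}
  B2: | IN={c, d, e, f} | OUT={c, d, e, f}
  B3: | IN={c, d, f} | OUT={b, c, f}
  B4: | IN={b, c, f} | OUT={c, d}
  B5: | IN={c, d} | OUT={b, c, d, f}
  B6: | IN={b, c, d, f} | OUT={b, d, f}
  B7: | IN={b, d, f} | OUT={b, d, f}
  B8: | IN={b, d, f} | OUT={}

B8 is the boundary node: OUT[B8] = {}
Applying B8's transfer function to that OUT value gives IN[B8] (row B8 above).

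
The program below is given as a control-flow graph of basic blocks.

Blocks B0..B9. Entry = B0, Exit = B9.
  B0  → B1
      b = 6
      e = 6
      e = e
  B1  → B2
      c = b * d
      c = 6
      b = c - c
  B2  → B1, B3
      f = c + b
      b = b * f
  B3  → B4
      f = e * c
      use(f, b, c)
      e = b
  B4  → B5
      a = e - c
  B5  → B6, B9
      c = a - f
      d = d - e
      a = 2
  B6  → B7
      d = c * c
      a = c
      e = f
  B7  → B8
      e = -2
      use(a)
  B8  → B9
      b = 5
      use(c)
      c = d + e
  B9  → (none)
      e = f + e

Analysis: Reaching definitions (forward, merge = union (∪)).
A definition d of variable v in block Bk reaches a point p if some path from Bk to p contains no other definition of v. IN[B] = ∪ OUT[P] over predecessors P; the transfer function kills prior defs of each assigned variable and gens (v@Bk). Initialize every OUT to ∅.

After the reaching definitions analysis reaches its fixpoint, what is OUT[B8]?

Answer: {a@B6, b@B8, c@B8, d@B6, e@B7, f@B3}

Working:
Fixpoint table:
  B0:  IN={}  OUT={b@B0, e@B0}
  B1:  IN={b@B0, b@B2, c@B1, e@B0, f@B2}  OUT={b@B1, c@B1, e@B0, f@B2}
  B2:  IN={b@B1, c@B1, e@B0, f@B2}  OUT={b@B2, c@B1, e@B0, f@B2}
  B3:  IN={b@B2, c@B1, e@B0, f@B2}  OUT={b@B2, c@B1, e@B3, f@B3}
  B4:  IN={b@B2, c@B1, e@B3, f@B3}  OUT={a@B4, b@B2, c@B1, e@B3, f@B3}
  B5:  IN={a@B4, b@B2, c@B1, e@B3, f@B3}  OUT={a@B5, b@B2, c@B5, d@B5, e@B3, f@B3}
  B6:  IN={a@B5, b@B2, c@B5, d@B5, e@B3, f@B3}  OUT={a@B6, b@B2, c@B5, d@B6, e@B6, f@B3}
  B7:  IN={a@B6, b@B2, c@B5, d@B6, e@B6, f@B3}  OUT={a@B6, b@B2, c@B5, d@B6, e@B7, f@B3}
  B8:  IN={a@B6, b@B2, c@B5, d@B6, e@B7, f@B3}  OUT={a@B6, b@B8, c@B8, d@B6, e@B7, f@B3}
  B9:  IN={a@B5, a@B6, b@B2, b@B8, c@B5, c@B8, d@B5, d@B6, e@B3, e@B7, f@B3}  OUT={a@B5, a@B6, b@B2, b@B8, c@B5, c@B8, d@B5, d@B6, e@B9, f@B3}

Merge at B8: IN[B8] = OUT[B7] = {a@B6, b@B2, c@B5, d@B6, e@B7, f@B3}
Applying B8's transfer function to that IN value gives OUT[B8] (row B8 above).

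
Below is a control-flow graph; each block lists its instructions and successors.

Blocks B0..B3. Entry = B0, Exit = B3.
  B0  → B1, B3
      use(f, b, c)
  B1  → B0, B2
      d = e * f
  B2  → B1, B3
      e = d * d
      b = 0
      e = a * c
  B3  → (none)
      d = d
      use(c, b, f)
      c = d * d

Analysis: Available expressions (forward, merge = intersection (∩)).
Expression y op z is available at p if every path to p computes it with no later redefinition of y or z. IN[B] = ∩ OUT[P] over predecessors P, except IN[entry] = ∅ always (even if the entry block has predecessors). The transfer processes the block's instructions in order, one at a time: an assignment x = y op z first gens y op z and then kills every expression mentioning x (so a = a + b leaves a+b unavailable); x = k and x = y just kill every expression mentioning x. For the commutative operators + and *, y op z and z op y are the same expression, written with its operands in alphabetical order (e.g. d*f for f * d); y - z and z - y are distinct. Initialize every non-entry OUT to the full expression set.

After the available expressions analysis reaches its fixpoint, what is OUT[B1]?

Fixpoint table:
  B0: | IN={} | OUT={}
  B1: | IN={} | OUT={e*f}
  B2: | IN={e*f} | OUT={a*c, d*d}
  B3: | IN={} | OUT={d*d}

Merge at B1: IN[B1] = OUT[B0] ∩ OUT[B2] = {}
Applying B1's transfer function to that IN value gives OUT[B1] (row B1 above).

Answer: {e*f}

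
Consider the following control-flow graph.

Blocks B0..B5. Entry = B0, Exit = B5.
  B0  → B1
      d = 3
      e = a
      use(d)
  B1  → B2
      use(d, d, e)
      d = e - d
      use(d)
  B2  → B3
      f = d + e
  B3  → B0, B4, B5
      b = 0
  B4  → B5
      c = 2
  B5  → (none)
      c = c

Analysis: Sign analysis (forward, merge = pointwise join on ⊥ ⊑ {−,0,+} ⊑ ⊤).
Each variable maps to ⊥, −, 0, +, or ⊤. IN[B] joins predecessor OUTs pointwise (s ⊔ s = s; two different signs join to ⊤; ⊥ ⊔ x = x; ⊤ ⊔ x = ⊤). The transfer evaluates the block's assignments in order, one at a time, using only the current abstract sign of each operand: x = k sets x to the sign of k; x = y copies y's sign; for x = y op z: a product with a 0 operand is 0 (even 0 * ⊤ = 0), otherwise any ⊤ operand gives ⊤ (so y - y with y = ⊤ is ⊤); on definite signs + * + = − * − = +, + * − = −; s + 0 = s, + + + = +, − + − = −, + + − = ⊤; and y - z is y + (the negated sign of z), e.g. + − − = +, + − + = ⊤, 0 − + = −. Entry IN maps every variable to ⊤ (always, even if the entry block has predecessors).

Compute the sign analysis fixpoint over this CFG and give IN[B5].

Fixpoint table:
  B0:  IN=(all ⊤)  OUT={d:+; rest ⊤}
  B1:  IN={d:+; rest ⊤}  OUT=(all ⊤)
  B2:  IN=(all ⊤)  OUT=(all ⊤)
  B3:  IN=(all ⊤)  OUT={b:0; rest ⊤}
  B4:  IN={b:0; rest ⊤}  OUT={b:0, c:+; rest ⊤}
  B5:  IN={b:0; rest ⊤}  OUT={b:0; rest ⊤}

Merge at B5: IN[B5] = OUT[B3] ⊔ OUT[B4] = {a: ⊤, b: 0, c: ⊤, d: ⊤, e: ⊤, f: ⊤}

Answer: {a: ⊤, b: 0, c: ⊤, d: ⊤, e: ⊤, f: ⊤}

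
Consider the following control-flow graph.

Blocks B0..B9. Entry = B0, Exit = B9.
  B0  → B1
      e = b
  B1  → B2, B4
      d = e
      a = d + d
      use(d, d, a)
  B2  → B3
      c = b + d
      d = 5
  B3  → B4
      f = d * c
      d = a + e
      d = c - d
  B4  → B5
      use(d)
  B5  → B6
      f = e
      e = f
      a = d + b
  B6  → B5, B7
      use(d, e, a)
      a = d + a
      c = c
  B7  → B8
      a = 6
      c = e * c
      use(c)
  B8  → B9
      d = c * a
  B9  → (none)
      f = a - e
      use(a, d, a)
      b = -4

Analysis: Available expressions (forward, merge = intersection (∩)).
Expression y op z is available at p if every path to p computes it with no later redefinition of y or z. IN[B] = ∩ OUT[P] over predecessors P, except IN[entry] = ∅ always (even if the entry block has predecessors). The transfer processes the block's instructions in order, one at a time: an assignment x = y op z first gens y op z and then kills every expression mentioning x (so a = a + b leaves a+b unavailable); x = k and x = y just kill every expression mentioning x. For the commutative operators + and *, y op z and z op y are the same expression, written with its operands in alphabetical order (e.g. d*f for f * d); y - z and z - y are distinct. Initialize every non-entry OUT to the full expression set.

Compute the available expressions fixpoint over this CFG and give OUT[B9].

Per-block solution:
  B0:  IN={}  OUT={}
  B1:  IN={}  OUT={d+d}
  B2:  IN={d+d}  OUT={}
  B3:  IN={}  OUT={a+e}
  B4:  IN={}  OUT={}
  B5:  IN={}  OUT={b+d}
  B6:  IN={b+d}  OUT={b+d}
  B7:  IN={b+d}  OUT={b+d}
  B8:  IN={b+d}  OUT={a*c}
  B9:  IN={a*c}  OUT={a*c, a-e}

Merge at B9: IN[B9] = OUT[B8] = {a*c}
Applying B9's transfer function to that IN value gives OUT[B9] (row B9 above).

Answer: {a*c, a-e}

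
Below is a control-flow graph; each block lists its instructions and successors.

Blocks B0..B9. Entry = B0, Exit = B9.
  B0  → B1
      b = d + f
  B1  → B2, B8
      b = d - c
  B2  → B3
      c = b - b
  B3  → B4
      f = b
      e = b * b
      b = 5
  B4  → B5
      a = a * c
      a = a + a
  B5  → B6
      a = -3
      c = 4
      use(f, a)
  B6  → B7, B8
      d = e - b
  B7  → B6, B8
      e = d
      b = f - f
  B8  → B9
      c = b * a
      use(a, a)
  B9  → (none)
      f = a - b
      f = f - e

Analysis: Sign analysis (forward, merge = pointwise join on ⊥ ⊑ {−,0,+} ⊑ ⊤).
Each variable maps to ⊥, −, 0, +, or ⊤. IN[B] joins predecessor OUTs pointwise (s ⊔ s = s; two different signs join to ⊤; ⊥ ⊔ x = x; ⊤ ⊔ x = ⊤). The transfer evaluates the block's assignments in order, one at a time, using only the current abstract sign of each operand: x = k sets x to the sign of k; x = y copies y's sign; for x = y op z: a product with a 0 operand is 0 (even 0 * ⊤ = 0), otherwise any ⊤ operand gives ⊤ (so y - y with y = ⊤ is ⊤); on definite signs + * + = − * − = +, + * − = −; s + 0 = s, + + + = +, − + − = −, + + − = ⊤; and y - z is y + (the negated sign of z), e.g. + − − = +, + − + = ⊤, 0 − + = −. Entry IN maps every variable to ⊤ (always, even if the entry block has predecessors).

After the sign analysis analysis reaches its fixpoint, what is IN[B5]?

Answer: {a: ⊤, b: +, c: ⊤, d: ⊤, e: ⊤, f: ⊤}

Trace:
Converged values:
  B0:  IN=(all ⊤)  OUT=(all ⊤)
  B1:  IN=(all ⊤)  OUT=(all ⊤)
  B2:  IN=(all ⊤)  OUT=(all ⊤)
  B3:  IN=(all ⊤)  OUT={b:+; rest ⊤}
  B4:  IN={b:+; rest ⊤}  OUT={b:+; rest ⊤}
  B5:  IN={b:+; rest ⊤}  OUT={a:-, b:+, c:+; rest ⊤}
  B6:  IN={a:-, c:+; rest ⊤}  OUT={a:-, c:+; rest ⊤}
  B7:  IN={a:-, c:+; rest ⊤}  OUT={a:-, c:+; rest ⊤}
  B8:  IN=(all ⊤)  OUT=(all ⊤)
  B9:  IN=(all ⊤)  OUT=(all ⊤)

Merge at B5: IN[B5] = OUT[B4] = {a: ⊤, b: +, c: ⊤, d: ⊤, e: ⊤, f: ⊤}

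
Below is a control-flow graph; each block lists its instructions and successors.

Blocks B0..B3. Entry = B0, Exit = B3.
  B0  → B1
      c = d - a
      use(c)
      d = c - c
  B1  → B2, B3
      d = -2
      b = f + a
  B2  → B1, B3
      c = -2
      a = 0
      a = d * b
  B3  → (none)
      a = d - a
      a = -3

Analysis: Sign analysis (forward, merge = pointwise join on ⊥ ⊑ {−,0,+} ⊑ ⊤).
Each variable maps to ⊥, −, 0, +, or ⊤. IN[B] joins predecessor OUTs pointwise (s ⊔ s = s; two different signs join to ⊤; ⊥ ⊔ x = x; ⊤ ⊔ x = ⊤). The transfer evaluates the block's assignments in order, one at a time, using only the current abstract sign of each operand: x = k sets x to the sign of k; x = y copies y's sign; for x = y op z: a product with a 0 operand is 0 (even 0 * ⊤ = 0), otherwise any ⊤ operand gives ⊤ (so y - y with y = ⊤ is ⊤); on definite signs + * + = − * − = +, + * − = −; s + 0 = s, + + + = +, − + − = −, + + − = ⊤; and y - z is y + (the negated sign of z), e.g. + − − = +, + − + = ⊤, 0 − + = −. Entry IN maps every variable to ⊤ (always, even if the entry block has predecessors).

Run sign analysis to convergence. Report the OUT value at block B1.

Answer: {a: ⊤, b: ⊤, c: ⊤, d: -, e: ⊤, f: ⊤}

Working:
Fixpoint table:
  B0:  IN=(all ⊤)  OUT=(all ⊤)
  B1:  IN=(all ⊤)  OUT={d:-; rest ⊤}
  B2:  IN={d:-; rest ⊤}  OUT={c:-, d:-; rest ⊤}
  B3:  IN={d:-; rest ⊤}  OUT={a:-, d:-; rest ⊤}

Merge at B1: IN[B1] = OUT[B0] ⊔ OUT[B2] = {a: ⊤, b: ⊤, c: ⊤, d: ⊤, e: ⊤, f: ⊤}
Applying B1's transfer function to that IN value gives OUT[B1] (row B1 above).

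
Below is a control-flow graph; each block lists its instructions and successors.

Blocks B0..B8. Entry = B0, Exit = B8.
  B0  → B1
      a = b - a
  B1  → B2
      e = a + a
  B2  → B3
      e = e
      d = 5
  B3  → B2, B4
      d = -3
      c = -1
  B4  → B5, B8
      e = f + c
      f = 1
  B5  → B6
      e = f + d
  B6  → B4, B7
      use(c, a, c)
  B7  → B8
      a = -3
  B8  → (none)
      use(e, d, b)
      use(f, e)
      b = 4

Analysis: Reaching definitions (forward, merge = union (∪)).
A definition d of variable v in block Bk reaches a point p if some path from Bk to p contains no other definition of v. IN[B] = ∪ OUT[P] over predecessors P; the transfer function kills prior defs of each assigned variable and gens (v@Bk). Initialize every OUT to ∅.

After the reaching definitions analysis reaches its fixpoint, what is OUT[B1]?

Fixpoint table:
  B0:  IN={}  OUT={a@B0}
  B1:  IN={a@B0}  OUT={a@B0, e@B1}
  B2:  IN={a@B0, c@B3, d@B3, e@B1, e@B2}  OUT={a@B0, c@B3, d@B2, e@B2}
  B3:  IN={a@B0, c@B3, d@B2, e@B2}  OUT={a@B0, c@B3, d@B3, e@B2}
  B4:  IN={a@B0, c@B3, d@B3, e@B2, e@B5, f@B4}  OUT={a@B0, c@B3, d@B3, e@B4, f@B4}
  B5:  IN={a@B0, c@B3, d@B3, e@B4, f@B4}  OUT={a@B0, c@B3, d@B3, e@B5, f@B4}
  B6:  IN={a@B0, c@B3, d@B3, e@B5, f@B4}  OUT={a@B0, c@B3, d@B3, e@B5, f@B4}
  B7:  IN={a@B0, c@B3, d@B3, e@B5, f@B4}  OUT={a@B7, c@B3, d@B3, e@B5, f@B4}
  B8:  IN={a@B0, a@B7, c@B3, d@B3, e@B4, e@B5, f@B4}  OUT={a@B0, a@B7, b@B8, c@B3, d@B3, e@B4, e@B5, f@B4}

Merge at B1: IN[B1] = OUT[B0] = {a@B0}
Applying B1's transfer function to that IN value gives OUT[B1] (row B1 above).

Answer: {a@B0, e@B1}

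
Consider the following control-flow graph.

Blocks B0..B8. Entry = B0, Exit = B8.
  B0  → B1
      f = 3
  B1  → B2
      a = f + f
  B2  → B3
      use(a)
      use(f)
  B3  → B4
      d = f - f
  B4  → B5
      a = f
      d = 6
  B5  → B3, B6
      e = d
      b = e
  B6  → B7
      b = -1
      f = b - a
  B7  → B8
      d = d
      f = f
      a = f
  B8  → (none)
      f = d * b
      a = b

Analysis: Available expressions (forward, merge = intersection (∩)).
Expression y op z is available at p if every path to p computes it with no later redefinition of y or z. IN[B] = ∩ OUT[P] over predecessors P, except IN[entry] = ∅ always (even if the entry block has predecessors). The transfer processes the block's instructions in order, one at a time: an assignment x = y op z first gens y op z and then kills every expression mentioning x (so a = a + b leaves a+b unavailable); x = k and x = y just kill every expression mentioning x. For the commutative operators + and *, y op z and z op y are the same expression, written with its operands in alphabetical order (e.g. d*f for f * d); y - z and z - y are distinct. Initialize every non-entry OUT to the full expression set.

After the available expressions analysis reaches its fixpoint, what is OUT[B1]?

Converged values:
  B0:   IN={}   OUT={}
  B1:   IN={}   OUT={f+f}
  B2:   IN={f+f}   OUT={f+f}
  B3:   IN={f+f}   OUT={f+f, f-f}
  B4:   IN={f+f, f-f}   OUT={f+f, f-f}
  B5:   IN={f+f, f-f}   OUT={f+f, f-f}
  B6:   IN={f+f, f-f}   OUT={b-a}
  B7:   IN={b-a}   OUT={}
  B8:   IN={}   OUT={b*d}

Merge at B1: IN[B1] = OUT[B0] = {}
Applying B1's transfer function to that IN value gives OUT[B1] (row B1 above).

Answer: {f+f}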